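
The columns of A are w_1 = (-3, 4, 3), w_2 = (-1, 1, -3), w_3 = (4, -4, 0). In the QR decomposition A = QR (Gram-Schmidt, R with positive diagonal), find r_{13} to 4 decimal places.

r_{13} = -4.8020

w_1 = (-3, 4, 3); ‖w_1‖ = 5.8310, so e_1 = (-0.5145, 0.6860, 0.5145).
r_{13} = e_1·w_3 = -4.8020.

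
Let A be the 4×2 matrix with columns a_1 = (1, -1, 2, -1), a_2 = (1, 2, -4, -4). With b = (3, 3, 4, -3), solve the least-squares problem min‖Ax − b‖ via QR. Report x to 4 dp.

x = (1.8462, 0.3846)

e_1 = a_1/‖a_1‖ = (1, -1, 2, -1)/2.6458 = (0.3780, -0.3780, 0.7559, -0.3780).
r_{12} = e_1·a_2 = -1.8898.
u_2 = a_2 + 1.8898·e_1 = (1.7143, 1.2857, -2.5714, -4.7143).
‖u_2‖ = 5.7817, so e_2 = (0.2965, 0.2224, -0.4447, -0.8154).
Qᵀb = (4.1576, 2.2237).
Back-substitute: x_2 = 2.2237/5.7817 = 0.3846.
x_1 = (4.1576 + 1.8898·0.3846)/2.6458 = 1.8462.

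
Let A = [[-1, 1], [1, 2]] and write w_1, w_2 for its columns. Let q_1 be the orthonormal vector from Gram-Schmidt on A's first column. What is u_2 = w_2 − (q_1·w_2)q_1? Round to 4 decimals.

w_1 = (-1, 1); ‖w_1‖ = 1.4142, so q_1 = (-0.7071, 0.7071).
q_1·w_2 = (-0.7071)·1 + 0.7071·2 = 0.7071.
u_2 = w_2 − 0.7071·q_1 = (1.5000, 1.5000).

u_2 = (1.5000, 1.5000)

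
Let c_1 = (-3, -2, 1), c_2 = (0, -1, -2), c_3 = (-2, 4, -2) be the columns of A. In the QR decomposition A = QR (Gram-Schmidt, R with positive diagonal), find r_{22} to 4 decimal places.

r_{22} = 2.2361

c_1 = (-3, -2, 1); ‖c_1‖ = 3.7417, so q_1 = (-0.8018, -0.5345, 0.2673).
q_1·c_2 = (-0.8018)·0 + (-0.5345)·(-1) + 0.2673·(-2) = 0.0000.
u_2 = c_2 + 0.0000·q_1 = (0.0000, -1.0000, -2.0000).
r_{22} = ‖u_2‖ = 2.2361.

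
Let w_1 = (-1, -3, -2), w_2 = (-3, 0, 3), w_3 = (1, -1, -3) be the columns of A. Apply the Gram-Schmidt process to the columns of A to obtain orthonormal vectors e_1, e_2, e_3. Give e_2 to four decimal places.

w_1 = (-1, -3, -2); ‖w_1‖ = 3.7417, so e_1 = (-0.2673, -0.8018, -0.5345).
e_1·w_2 = (-0.2673)·(-3) + (-0.8018)·0 + (-0.5345)·3 = -0.8018.
u_2 = w_2 + 0.8018·e_1 = (-3.2143, -0.6429, 2.5714).
‖u_2‖ = 4.1662, so e_2 = (-0.7715, -0.1543, 0.6172).

e_2 = (-0.7715, -0.1543, 0.6172)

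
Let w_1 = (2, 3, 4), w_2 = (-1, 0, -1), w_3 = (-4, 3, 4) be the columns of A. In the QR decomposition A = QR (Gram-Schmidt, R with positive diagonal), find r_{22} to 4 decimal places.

e_1 = w_1/‖w_1‖ = (2, 3, 4)/5.3852 = (0.3714, 0.5571, 0.7428).
r_{12} = e_1·w_2 = -1.1142.
u_2 = w_2 + 1.1142·e_1 = (-0.5862, 0.6207, -0.1724).
r_{22} = ‖u_2‖ = 0.8710.

r_{22} = 0.8710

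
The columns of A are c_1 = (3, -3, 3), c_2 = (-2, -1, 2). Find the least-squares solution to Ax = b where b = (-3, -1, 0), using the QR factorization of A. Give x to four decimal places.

c_1 = (3, -3, 3); ‖c_1‖ = 5.1962, so e_1 = (0.5774, -0.5774, 0.5774).
e_1·c_2 = 0.5774·(-2) + (-0.5774)·(-1) + 0.5774·2 = 0.5774.
u_2 = c_2 − 0.5774·e_1 = (-2.3333, -0.6667, 1.6667).
‖u_2‖ = 2.9439, so e_2 = (-0.7926, -0.2265, 0.5661).
Qᵀb = (-1.1547, 2.6042).
Back-substitute: x_2 = 2.6042/2.9439 = 0.8846.
x_1 = (-1.1547 − 0.5774·0.8846)/5.1962 = -0.3205.

x = (-0.3205, 0.8846)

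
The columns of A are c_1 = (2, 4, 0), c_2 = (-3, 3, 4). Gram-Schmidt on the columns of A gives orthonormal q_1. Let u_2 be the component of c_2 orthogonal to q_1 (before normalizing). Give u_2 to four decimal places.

c_1 = (2, 4, 0); ‖c_1‖ = 4.4721, so q_1 = (0.4472, 0.8944, 0.0000).
q_1·c_2 = 0.4472·(-3) + 0.8944·3 + 0.0000·4 = 1.3416.
u_2 = c_2 − 1.3416·q_1 = (-3.6000, 1.8000, 4.0000).

u_2 = (-3.6000, 1.8000, 4.0000)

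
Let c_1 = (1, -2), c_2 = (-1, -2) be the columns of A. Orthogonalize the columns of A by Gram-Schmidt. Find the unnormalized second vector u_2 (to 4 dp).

u_2 = (-1.6000, -0.8000)

c_1 = (1, -2); ‖c_1‖ = 2.2361, so q_1 = (0.4472, -0.8944).
q_1·c_2 = 0.4472·(-1) + (-0.8944)·(-2) = 1.3416.
u_2 = c_2 − 1.3416·q_1 = (-1.6000, -0.8000).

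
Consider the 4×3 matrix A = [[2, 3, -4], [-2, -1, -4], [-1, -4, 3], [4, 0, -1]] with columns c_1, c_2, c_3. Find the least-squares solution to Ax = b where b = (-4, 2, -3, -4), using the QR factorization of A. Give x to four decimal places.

c_1 = (2, -2, -1, 4); ‖c_1‖ = 5.0000, so q_1 = (0.4000, -0.4000, -0.2000, 0.8000).
q_1·c_2 = 0.4000·3 + (-0.4000)·(-1) + (-0.2000)·(-4) + 0.8000·0 = 2.4000.
u_2 = c_2 − 2.4000·q_1 = (2.0400, -0.0400, -3.5200, -1.9200).
‖u_2‖ = 4.4989, so q_2 = (0.4534, -0.0089, -0.7824, -0.4268).
q_1·c_3 = 0.4000·(-4) + (-0.4000)·(-4) + (-0.2000)·3 + 0.8000·(-1) = -1.4000; q_2·c_3 = 0.4534·(-4) + (-0.0089)·(-4) + (-0.7824)·3 + (-0.4268)·(-1) = -3.6987.
u_3 = c_3 + 1.4000·q_1 + 3.6987·q_2 = (-1.7628, -4.5929, -0.1739, -1.4585).
‖u_3‖ = 5.1342, so q_3 = (-0.3434, -0.8946, -0.0339, -0.2841).
Qᵀb = (-5.0000, 2.2228, 0.8222).
Back-substitute: x_3 = 0.8222/5.1342 = 0.1601.
x_2 = (2.2228 + 3.6987·0.1601)/4.4989 = 0.6257.
x_1 = (-5.0000 − 2.4000·0.6257 + 1.4000·0.1601)/5.0000 = -1.2555.

x = (-1.2555, 0.6257, 0.1601)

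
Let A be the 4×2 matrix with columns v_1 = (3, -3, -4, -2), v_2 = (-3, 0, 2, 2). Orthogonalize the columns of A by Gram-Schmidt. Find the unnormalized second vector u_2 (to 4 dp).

u_2 = (-1.3421, -1.6579, -0.2105, 0.8947)

e_1 = v_1/‖v_1‖ = (3, -3, -4, -2)/6.1644 = (0.4867, -0.4867, -0.6489, -0.3244).
r_{12} = e_1·v_2 = -3.4066.
u_2 = v_2 + 3.4066·e_1 = (-1.3421, -1.6579, -0.2105, 0.8947).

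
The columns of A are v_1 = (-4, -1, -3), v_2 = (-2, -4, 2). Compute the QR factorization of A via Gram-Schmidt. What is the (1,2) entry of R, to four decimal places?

r_{12} = 1.1767

e_1 = v_1/‖v_1‖ = (-4, -1, -3)/5.0990 = (-0.7845, -0.1961, -0.5883).
r_{12} = e_1·v_2 = 1.1767.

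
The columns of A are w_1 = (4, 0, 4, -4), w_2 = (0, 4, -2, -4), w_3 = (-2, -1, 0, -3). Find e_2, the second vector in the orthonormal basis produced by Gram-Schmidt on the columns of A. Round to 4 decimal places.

w_1 = (4, 0, 4, -4); ‖w_1‖ = 6.9282, so e_1 = (0.5774, 0.0000, 0.5774, -0.5774).
e_1·w_2 = 0.5774·0 + 0.0000·4 + 0.5774·(-2) + (-0.5774)·(-4) = 1.1547.
u_2 = w_2 − 1.1547·e_1 = (-0.6667, 4.0000, -2.6667, -3.3333).
‖u_2‖ = 5.8878, so e_2 = (-0.1132, 0.6794, -0.4529, -0.5661).

e_2 = (-0.1132, 0.6794, -0.4529, -0.5661)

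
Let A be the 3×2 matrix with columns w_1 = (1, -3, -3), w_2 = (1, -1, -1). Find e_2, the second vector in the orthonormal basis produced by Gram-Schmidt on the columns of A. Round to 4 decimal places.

w_1 = (1, -3, -3); ‖w_1‖ = 4.3589, so e_1 = (0.2294, -0.6882, -0.6882).
e_1·w_2 = 0.2294·1 + (-0.6882)·(-1) + (-0.6882)·(-1) = 1.6059.
u_2 = w_2 − 1.6059·e_1 = (0.6316, 0.1053, 0.1053).
‖u_2‖ = 0.6489, so e_2 = (0.9733, 0.1622, 0.1622).

e_2 = (0.9733, 0.1622, 0.1622)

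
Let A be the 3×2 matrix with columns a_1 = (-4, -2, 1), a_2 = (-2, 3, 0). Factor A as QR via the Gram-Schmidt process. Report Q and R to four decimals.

Q = [[-0.8729, -0.4524], [-0.4364, 0.8914], [0.2182, -0.0266]], R = [[4.5826, 0.4364], [0.0000, 3.5790]]

q_1 = a_1/‖a_1‖ = (-4, -2, 1)/4.5826 = (-0.8729, -0.4364, 0.2182).
r_{12} = q_1·a_2 = 0.4364.
u_2 = a_2 − 0.4364·q_1 = (-1.6190, 3.1905, -0.0952).
‖u_2‖ = 3.5790, so q_2 = (-0.4524, 0.8914, -0.0266).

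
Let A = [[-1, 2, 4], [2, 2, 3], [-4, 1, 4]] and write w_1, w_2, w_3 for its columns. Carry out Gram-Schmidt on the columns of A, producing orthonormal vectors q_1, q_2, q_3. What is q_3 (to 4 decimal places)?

w_1 = (-1, 2, -4); ‖w_1‖ = 4.5826, so q_1 = (-0.2182, 0.4364, -0.8729).
q_1·w_2 = (-0.2182)·2 + 0.4364·2 + (-0.8729)·1 = -0.4364.
u_2 = w_2 + 0.4364·q_1 = (1.9048, 2.1905, 0.6190).
‖u_2‖ = 2.9681, so q_2 = (0.6417, 0.7380, 0.2086).
q_1·w_3 = (-0.2182)·4 + 0.4364·3 + (-0.8729)·4 = -3.0551; q_2·w_3 = 0.6417·4 + 0.7380·3 + 0.2086·4 = 5.6153.
u_3 = w_3 + 3.0551·q_1 − 5.6153·q_2 = (-0.2703, 0.1892, 0.1622).
‖u_3‖ = 0.3676, so q_3 = (-0.7352, 0.5147, 0.4411).

q_3 = (-0.7352, 0.5147, 0.4411)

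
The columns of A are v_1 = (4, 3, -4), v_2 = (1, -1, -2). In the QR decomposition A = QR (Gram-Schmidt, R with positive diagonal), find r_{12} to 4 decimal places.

q_1 = v_1/‖v_1‖ = (4, 3, -4)/6.4031 = (0.6247, 0.4685, -0.6247).
r_{12} = q_1·v_2 = 1.4056.

r_{12} = 1.4056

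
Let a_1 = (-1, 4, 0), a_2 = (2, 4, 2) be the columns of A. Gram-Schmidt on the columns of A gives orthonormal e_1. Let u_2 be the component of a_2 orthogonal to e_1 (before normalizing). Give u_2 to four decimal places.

u_2 = (2.8235, 0.7059, 2.0000)

a_1 = (-1, 4, 0); ‖a_1‖ = 4.1231, so e_1 = (-0.2425, 0.9701, 0.0000).
e_1·a_2 = (-0.2425)·2 + 0.9701·4 + 0.0000·2 = 3.3955.
u_2 = a_2 − 3.3955·e_1 = (2.8235, 0.7059, 2.0000).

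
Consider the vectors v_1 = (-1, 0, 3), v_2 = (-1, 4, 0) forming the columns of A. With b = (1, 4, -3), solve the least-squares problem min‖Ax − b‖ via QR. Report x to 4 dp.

x = (-1.0947, 0.9467)

v_1 = (-1, 0, 3); ‖v_1‖ = 3.1623, so q_1 = (-0.3162, 0.0000, 0.9487).
q_1·v_2 = (-0.3162)·(-1) + 0.0000·4 + 0.9487·0 = 0.3162.
u_2 = v_2 − 0.3162·q_1 = (-0.9000, 4.0000, -0.3000).
‖u_2‖ = 4.1110, so q_2 = (-0.2189, 0.9730, -0.0730).
Qᵀb = (-3.1623, 3.8920).
Back-substitute: x_2 = 3.8920/4.1110 = 0.9467.
x_1 = (-3.1623 − 0.3162·0.9467)/3.1623 = -1.0947.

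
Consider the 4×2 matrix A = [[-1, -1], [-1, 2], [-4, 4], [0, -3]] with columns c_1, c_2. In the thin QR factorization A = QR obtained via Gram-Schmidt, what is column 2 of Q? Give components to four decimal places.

c_1 = (-1, -1, -4, 0); ‖c_1‖ = 4.2426, so e_1 = (-0.2357, -0.2357, -0.9428, 0.0000).
e_1·c_2 = (-0.2357)·(-1) + (-0.2357)·2 + (-0.9428)·4 + 0.0000·(-3) = -4.0069.
u_2 = c_2 + 4.0069·e_1 = (-1.9444, 1.0556, 0.2222, -3.0000).
‖u_2‖ = 3.7342, so e_2 = (-0.5207, 0.2827, 0.0595, -0.8034).

e_2 = (-0.5207, 0.2827, 0.0595, -0.8034)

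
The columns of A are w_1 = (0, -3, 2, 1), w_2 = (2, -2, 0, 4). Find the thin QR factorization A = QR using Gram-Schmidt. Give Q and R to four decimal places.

w_1 = (0, -3, 2, 1); ‖w_1‖ = 3.7417, so e_1 = (0.0000, -0.8018, 0.5345, 0.2673).
e_1·w_2 = 0.0000·2 + (-0.8018)·(-2) + 0.5345·0 + 0.2673·4 = 2.6726.
u_2 = w_2 − 2.6726·e_1 = (2.0000, 0.1429, -1.4286, 3.2857).
‖u_2‖ = 4.1057, so e_2 = (0.4871, 0.0348, -0.3479, 0.8003).

Q = [[0.0000, 0.4871], [-0.8018, 0.0348], [0.5345, -0.3479], [0.2673, 0.8003]], R = [[3.7417, 2.6726], [0.0000, 4.1057]]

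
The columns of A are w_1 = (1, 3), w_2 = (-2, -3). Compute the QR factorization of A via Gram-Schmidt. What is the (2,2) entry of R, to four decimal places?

q_1 = w_1/‖w_1‖ = (1, 3)/3.1623 = (0.3162, 0.9487).
r_{12} = q_1·w_2 = -3.4785.
u_2 = w_2 + 3.4785·q_1 = (-0.9000, 0.3000).
r_{22} = ‖u_2‖ = 0.9487.

r_{22} = 0.9487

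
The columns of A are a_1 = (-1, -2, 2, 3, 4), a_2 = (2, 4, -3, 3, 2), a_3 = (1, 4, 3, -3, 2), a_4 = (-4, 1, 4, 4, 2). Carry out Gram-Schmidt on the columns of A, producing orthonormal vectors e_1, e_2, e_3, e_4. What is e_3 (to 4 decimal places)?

e_1 = a_1/‖a_1‖ = (-1, -2, 2, 3, 4)/5.8310 = (-0.1715, -0.3430, 0.3430, 0.5145, 0.6860).
r_{12} = e_1·a_2 = 0.1715.
u_2 = a_2 − 0.1715·e_1 = (2.0294, 4.0588, -3.0588, 2.9118, 1.8824).
‖u_2‖ = 6.4785, so e_2 = (0.3133, 0.6265, -0.4722, 0.4495, 0.2906).
r_{13} = e_1·a_3 = -0.6860; r_{23} = e_2·a_3 = 0.6356.
u_3 = a_3 + 0.6860·e_1 − 0.6356·e_2 = (0.6833, 3.3665, 3.5354, -2.9327, 2.2859).
‖u_3‖ = 6.1746, so e_3 = (0.1107, 0.5452, 0.5726, -0.4750, 0.3702).

e_3 = (0.1107, 0.5452, 0.5726, -0.4750, 0.3702)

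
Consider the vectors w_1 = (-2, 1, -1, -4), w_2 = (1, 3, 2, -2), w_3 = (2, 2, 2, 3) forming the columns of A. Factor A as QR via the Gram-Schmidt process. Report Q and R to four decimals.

q_1 = w_1/‖w_1‖ = (-2, 1, -1, -4)/4.6904 = (-0.4264, 0.2132, -0.2132, -0.8528).
r_{12} = q_1·w_2 = 1.4924.
u_2 = w_2 − 1.4924·q_1 = (1.6364, 2.6818, 2.3182, -0.7273).
‖u_2‖ = 3.9715, so q_2 = (0.4120, 0.6753, 0.5837, -0.1831).
r_{13} = q_1·w_3 = -3.4112; r_{23} = q_2·w_3 = 2.7926.
u_3 = w_3 + 3.4112·q_1 − 2.7926·q_2 = (-0.6052, 0.8415, -0.3573, 0.6023).
‖u_3‖ = 1.2509, so q_3 = (-0.4838, 0.6727, -0.2857, 0.4815).

Q = [[-0.4264, 0.4120, -0.4838], [0.2132, 0.6753, 0.6727], [-0.2132, 0.5837, -0.2857], [-0.8528, -0.1831, 0.4815]], R = [[4.6904, 1.4924, -3.4112], [0.0000, 3.9715, 2.7926], [0.0000, 0.0000, 1.2509]]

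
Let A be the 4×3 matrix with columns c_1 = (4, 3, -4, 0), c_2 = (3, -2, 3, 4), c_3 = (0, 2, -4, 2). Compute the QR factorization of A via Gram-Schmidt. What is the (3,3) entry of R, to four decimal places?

r_{33} = 3.4029

c_1 = (4, 3, -4, 0); ‖c_1‖ = 6.4031, so q_1 = (0.6247, 0.4685, -0.6247, 0.0000).
q_1·c_2 = 0.6247·3 + 0.4685·(-2) + (-0.6247)·3 + 0.0000·4 = -0.9370.
u_2 = c_2 + 0.9370·q_1 = (3.5854, -1.5610, 2.4146, 4.0000).
‖u_2‖ = 6.0928, so q_2 = (0.5885, -0.2562, 0.3963, 0.6565).
q_1·c_3 = 0.6247·0 + 0.4685·2 + (-0.6247)·(-4) + 0.0000·2 = 3.4358; q_2·c_3 = 0.5885·0 + (-0.2562)·2 + 0.3963·(-4) + 0.6565·2 = -0.7846.
u_3 = c_3 − 3.4358·q_1 + 0.7846·q_2 = (-1.6846, 0.1892, -1.5427, 2.5151).
r_{33} = ‖u_3‖ = 3.4029.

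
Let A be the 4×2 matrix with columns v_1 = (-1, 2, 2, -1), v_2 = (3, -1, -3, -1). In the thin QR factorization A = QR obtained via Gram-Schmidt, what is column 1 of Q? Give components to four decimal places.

e_1 = (-0.3162, 0.6325, 0.6325, -0.3162)

e_1 = v_1/‖v_1‖ = (-1, 2, 2, -1)/3.1623 = (-0.3162, 0.6325, 0.6325, -0.3162).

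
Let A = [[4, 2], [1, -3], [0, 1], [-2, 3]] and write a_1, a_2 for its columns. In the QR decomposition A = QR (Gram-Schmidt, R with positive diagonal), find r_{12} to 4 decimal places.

r_{12} = -0.2182

a_1 = (4, 1, 0, -2); ‖a_1‖ = 4.5826, so q_1 = (0.8729, 0.2182, 0.0000, -0.4364).
r_{12} = q_1·a_2 = -0.2182.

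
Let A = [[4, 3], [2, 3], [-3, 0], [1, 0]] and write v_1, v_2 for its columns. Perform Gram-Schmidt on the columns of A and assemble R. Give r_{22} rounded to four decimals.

v_1 = (4, 2, -3, 1); ‖v_1‖ = 5.4772, so e_1 = (0.7303, 0.3651, -0.5477, 0.1826).
e_1·v_2 = 0.7303·3 + 0.3651·3 + (-0.5477)·0 + 0.1826·0 = 3.2863.
u_2 = v_2 − 3.2863·e_1 = (0.6000, 1.8000, 1.8000, -0.6000).
r_{22} = ‖u_2‖ = 2.6833.

r_{22} = 2.6833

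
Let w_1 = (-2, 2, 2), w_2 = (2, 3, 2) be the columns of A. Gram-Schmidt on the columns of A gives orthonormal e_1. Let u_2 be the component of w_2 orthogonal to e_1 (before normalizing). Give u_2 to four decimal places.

w_1 = (-2, 2, 2); ‖w_1‖ = 3.4641, so e_1 = (-0.5774, 0.5774, 0.5774).
e_1·w_2 = (-0.5774)·2 + 0.5774·3 + 0.5774·2 = 1.7321.
u_2 = w_2 − 1.7321·e_1 = (3.0000, 2.0000, 1.0000).

u_2 = (3.0000, 2.0000, 1.0000)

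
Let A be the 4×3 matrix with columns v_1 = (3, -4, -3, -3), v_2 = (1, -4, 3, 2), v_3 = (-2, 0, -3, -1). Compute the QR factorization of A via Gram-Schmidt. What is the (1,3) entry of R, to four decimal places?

r_{13} = 0.9150

v_1 = (3, -4, -3, -3); ‖v_1‖ = 6.5574, so e_1 = (0.4575, -0.6100, -0.4575, -0.4575).
r_{13} = e_1·v_3 = 0.9150.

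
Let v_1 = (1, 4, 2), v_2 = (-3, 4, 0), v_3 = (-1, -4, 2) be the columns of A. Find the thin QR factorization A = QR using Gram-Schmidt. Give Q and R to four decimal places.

e_1 = v_1/‖v_1‖ = (1, 4, 2)/4.5826 = (0.2182, 0.8729, 0.4364).
r_{12} = e_1·v_2 = 2.8368.
u_2 = v_2 − 2.8368·e_1 = (-3.6190, 1.5238, -1.2381).
‖u_2‖ = 4.1173, so e_2 = (-0.8790, 0.3701, -0.3007).
r_{13} = e_1·v_3 = -2.8368; r_{23} = e_2·v_3 = -1.2028.
u_3 = v_3 + 2.8368·e_1 + 1.2028·e_2 = (-1.4382, -1.0787, 2.8764).
‖u_3‖ = 3.3920, so e_3 = (-0.4240, -0.3180, 0.8480).

Q = [[0.2182, -0.8790, -0.4240], [0.8729, 0.3701, -0.3180], [0.4364, -0.3007, 0.8480]], R = [[4.5826, 2.8368, -2.8368], [0.0000, 4.1173, -1.2028], [0.0000, 0.0000, 3.3920]]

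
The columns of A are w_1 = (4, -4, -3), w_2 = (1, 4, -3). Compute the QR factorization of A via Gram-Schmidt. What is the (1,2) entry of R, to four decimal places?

r_{12} = -0.4685

w_1 = (4, -4, -3); ‖w_1‖ = 6.4031, so e_1 = (0.6247, -0.6247, -0.4685).
r_{12} = e_1·w_2 = -0.4685.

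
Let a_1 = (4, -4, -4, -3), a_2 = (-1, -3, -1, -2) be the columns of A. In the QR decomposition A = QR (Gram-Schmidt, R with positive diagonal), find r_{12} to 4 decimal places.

r_{12} = 2.3842

a_1 = (4, -4, -4, -3); ‖a_1‖ = 7.5498, so q_1 = (0.5298, -0.5298, -0.5298, -0.3974).
r_{12} = q_1·a_2 = 2.3842.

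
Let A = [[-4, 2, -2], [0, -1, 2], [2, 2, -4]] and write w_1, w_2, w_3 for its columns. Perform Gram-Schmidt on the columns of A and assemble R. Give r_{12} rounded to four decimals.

e_1 = w_1/‖w_1‖ = (-4, 0, 2)/4.4721 = (-0.8944, 0.0000, 0.4472).
r_{12} = e_1·w_2 = -0.8944.

r_{12} = -0.8944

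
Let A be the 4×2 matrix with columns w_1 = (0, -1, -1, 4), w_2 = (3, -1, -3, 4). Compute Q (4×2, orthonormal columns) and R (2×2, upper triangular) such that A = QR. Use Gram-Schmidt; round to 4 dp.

e_1 = w_1/‖w_1‖ = (0, -1, -1, 4)/4.2426 = (0.0000, -0.2357, -0.2357, 0.9428).
r_{12} = e_1·w_2 = 4.7140.
u_2 = w_2 − 4.7140·e_1 = (3.0000, 0.1111, -1.8889, -0.4444).
‖u_2‖ = 3.5746, so e_2 = (0.8393, 0.0311, -0.5284, -0.1243).

Q = [[0.0000, 0.8393], [-0.2357, 0.0311], [-0.2357, -0.5284], [0.9428, -0.1243]], R = [[4.2426, 4.7140], [0.0000, 3.5746]]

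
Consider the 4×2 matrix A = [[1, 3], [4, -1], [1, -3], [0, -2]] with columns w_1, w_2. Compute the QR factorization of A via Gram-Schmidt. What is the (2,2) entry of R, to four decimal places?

w_1 = (1, 4, 1, 0); ‖w_1‖ = 4.2426, so q_1 = (0.2357, 0.9428, 0.2357, 0.0000).
q_1·w_2 = 0.2357·3 + 0.9428·(-1) + 0.2357·(-3) + 0.0000·(-2) = -0.9428.
u_2 = w_2 + 0.9428·q_1 = (3.2222, -0.1111, -2.7778, -2.0000).
r_{22} = ‖u_2‖ = 4.7022.

r_{22} = 4.7022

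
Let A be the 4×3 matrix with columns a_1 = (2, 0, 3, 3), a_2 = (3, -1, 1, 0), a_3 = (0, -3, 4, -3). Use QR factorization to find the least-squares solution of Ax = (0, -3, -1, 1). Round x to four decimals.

x = (-0.1091, 0.2618, 0.0145)

a_1 = (2, 0, 3, 3); ‖a_1‖ = 4.6904, so e_1 = (0.4264, 0.0000, 0.6396, 0.6396).
e_1·a_2 = 0.4264·3 + 0.0000·(-1) + 0.6396·1 + 0.6396·0 = 1.9188.
u_2 = a_2 − 1.9188·e_1 = (2.1818, -1.0000, -0.2273, -1.2273).
‖u_2‖ = 2.7052, so e_2 = (0.8065, -0.3697, -0.0840, -0.4537).
e_1·a_3 = 0.4264·0 + 0.0000·(-3) + 0.6396·4 + 0.6396·(-3) = 0.6396; e_2·a_3 = 0.8065·0 + (-0.3697)·(-3) + (-0.0840)·4 + (-0.4537)·(-3) = 2.1339.
u_3 = a_3 − 0.6396·e_1 − 2.1339·e_2 = (-1.9938, -2.2112, 3.7702, -2.4410).
‖u_3‖ = 5.3886, so e_3 = (-0.3700, -0.4103, 0.6997, -0.4530).
Qᵀb = (0.0000, 0.7393, 0.0784).
Back-substitute: x_3 = 0.0784/5.3886 = 0.0145.
x_2 = (0.7393 − 2.1339·0.0145)/2.7052 = 0.2618.
x_1 = (0.0000 − 1.9188·0.2618 − 0.6396·0.0145)/4.6904 = -0.1091.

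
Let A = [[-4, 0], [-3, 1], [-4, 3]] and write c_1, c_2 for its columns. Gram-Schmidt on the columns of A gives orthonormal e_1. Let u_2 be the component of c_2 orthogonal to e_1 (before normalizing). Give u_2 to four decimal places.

c_1 = (-4, -3, -4); ‖c_1‖ = 6.4031, so e_1 = (-0.6247, -0.4685, -0.6247).
e_1·c_2 = (-0.6247)·0 + (-0.4685)·1 + (-0.6247)·3 = -2.3426.
u_2 = c_2 + 2.3426·e_1 = (-1.4634, -0.0976, 1.5366).

u_2 = (-1.4634, -0.0976, 1.5366)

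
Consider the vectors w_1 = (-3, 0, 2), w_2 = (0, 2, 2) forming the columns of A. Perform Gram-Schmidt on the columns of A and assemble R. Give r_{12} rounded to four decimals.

r_{12} = 1.1094

w_1 = (-3, 0, 2); ‖w_1‖ = 3.6056, so e_1 = (-0.8321, 0.0000, 0.5547).
r_{12} = e_1·w_2 = 1.1094.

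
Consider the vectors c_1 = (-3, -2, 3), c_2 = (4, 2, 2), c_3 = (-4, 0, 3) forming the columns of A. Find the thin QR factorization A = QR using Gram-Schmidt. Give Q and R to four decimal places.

Q = [[-0.6396, 0.5977, -0.4834], [-0.4264, 0.2473, 0.8701], [0.6396, 0.7626, 0.0967]], R = [[4.6904, -2.1320, 4.4772], [0.0000, 4.4107, -0.1031], [0.0000, 0.0000, 2.2235]]

c_1 = (-3, -2, 3); ‖c_1‖ = 4.6904, so q_1 = (-0.6396, -0.4264, 0.6396).
q_1·c_2 = (-0.6396)·4 + (-0.4264)·2 + 0.6396·2 = -2.1320.
u_2 = c_2 + 2.1320·q_1 = (2.6364, 1.0909, 3.3636).
‖u_2‖ = 4.4107, so q_2 = (0.5977, 0.2473, 0.7626).
q_1·c_3 = (-0.6396)·(-4) + (-0.4264)·0 + 0.6396·3 = 4.4772; q_2·c_3 = 0.5977·(-4) + 0.2473·0 + 0.7626·3 = -0.1031.
u_3 = c_3 − 4.4772·q_1 + 0.1031·q_2 = (-1.0748, 1.9346, 0.2150).
‖u_3‖ = 2.2235, so q_3 = (-0.4834, 0.8701, 0.0967).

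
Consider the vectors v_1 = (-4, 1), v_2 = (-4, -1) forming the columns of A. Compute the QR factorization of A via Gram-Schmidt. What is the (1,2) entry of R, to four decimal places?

q_1 = v_1/‖v_1‖ = (-4, 1)/4.1231 = (-0.9701, 0.2425).
r_{12} = q_1·v_2 = 3.6380.

r_{12} = 3.6380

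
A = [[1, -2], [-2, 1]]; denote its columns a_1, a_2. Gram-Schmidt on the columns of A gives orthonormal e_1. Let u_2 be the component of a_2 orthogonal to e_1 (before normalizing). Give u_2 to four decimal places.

a_1 = (1, -2); ‖a_1‖ = 2.2361, so e_1 = (0.4472, -0.8944).
e_1·a_2 = 0.4472·(-2) + (-0.8944)·1 = -1.7889.
u_2 = a_2 + 1.7889·e_1 = (-1.2000, -0.6000).

u_2 = (-1.2000, -0.6000)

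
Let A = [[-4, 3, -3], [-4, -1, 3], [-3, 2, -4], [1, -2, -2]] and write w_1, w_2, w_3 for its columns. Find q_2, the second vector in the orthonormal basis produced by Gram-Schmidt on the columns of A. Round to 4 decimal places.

q_2 = (0.4278, -0.7315, 0.2484, -0.4692)

w_1 = (-4, -4, -3, 1); ‖w_1‖ = 6.4807, so q_1 = (-0.6172, -0.6172, -0.4629, 0.1543).
q_1·w_2 = (-0.6172)·3 + (-0.6172)·(-1) + (-0.4629)·2 + 0.1543·(-2) = -2.4689.
u_2 = w_2 + 2.4689·q_1 = (1.4762, -2.5238, 0.8571, -1.6190).
‖u_2‖ = 3.4503, so q_2 = (0.4278, -0.7315, 0.2484, -0.4692).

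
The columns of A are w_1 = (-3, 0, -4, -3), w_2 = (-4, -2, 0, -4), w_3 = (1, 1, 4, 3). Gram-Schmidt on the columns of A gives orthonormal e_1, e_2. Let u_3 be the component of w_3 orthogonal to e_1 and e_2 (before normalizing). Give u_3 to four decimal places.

u_3 = (-1.2963, 1.1852, 0.4444, 0.7037)

w_1 = (-3, 0, -4, -3); ‖w_1‖ = 5.8310, so e_1 = (-0.5145, 0.0000, -0.6860, -0.5145).
e_1·w_2 = (-0.5145)·(-4) + 0.0000·(-2) + (-0.6860)·0 + (-0.5145)·(-4) = 4.1160.
u_2 = w_2 − 4.1160·e_1 = (-1.8824, -2.0000, 2.8235, -1.8824).
‖u_2‖ = 4.3656, so e_2 = (-0.4312, -0.4581, 0.6468, -0.4312).
e_1·w_3 = (-0.5145)·1 + 0.0000·1 + (-0.6860)·4 + (-0.5145)·3 = -4.8020; e_2·w_3 = (-0.4312)·1 + (-0.4581)·1 + 0.6468·4 + (-0.4312)·3 = 0.4042.
u_3 = w_3 + 4.8020·e_1 − 0.4042·e_2 = (-1.2963, 1.1852, 0.4444, 0.7037).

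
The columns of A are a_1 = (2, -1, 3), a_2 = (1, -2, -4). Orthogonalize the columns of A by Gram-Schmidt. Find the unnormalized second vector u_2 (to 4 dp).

u_2 = (2.1429, -2.5714, -2.2857)

a_1 = (2, -1, 3); ‖a_1‖ = 3.7417, so e_1 = (0.5345, -0.2673, 0.8018).
e_1·a_2 = 0.5345·1 + (-0.2673)·(-2) + 0.8018·(-4) = -2.1381.
u_2 = a_2 + 2.1381·e_1 = (2.1429, -2.5714, -2.2857).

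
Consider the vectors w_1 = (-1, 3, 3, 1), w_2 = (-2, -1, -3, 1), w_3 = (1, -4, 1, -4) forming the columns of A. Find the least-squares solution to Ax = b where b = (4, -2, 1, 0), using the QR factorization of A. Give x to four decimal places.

x = (-1.2615, -1.4749, -0.3540)

e_1 = w_1/‖w_1‖ = (-1, 3, 3, 1)/4.4721 = (-0.2236, 0.6708, 0.6708, 0.2236).
r_{12} = e_1·w_2 = -2.0125.
u_2 = w_2 + 2.0125·e_1 = (-2.4500, 0.3500, -1.6500, 1.4500).
‖u_2‖ = 3.3091, so e_2 = (-0.7404, 0.1058, -0.4986, 0.4382).
r_{13} = e_1·w_3 = -3.1305; r_{23} = e_2·w_3 = -3.4148.
u_3 = w_3 + 3.1305·e_1 + 3.4148·e_2 = (-2.2283, -1.5388, 1.3973, -1.8037).
‖u_3‖ = 3.5410, so e_3 = (-0.6293, -0.4346, 0.3946, -0.5094).
Qᵀb = (-1.5652, -3.6717, -1.2534).
Back-substitute: x_3 = -1.2534/3.5410 = -0.3540.
x_2 = (-3.6717 + 3.4148·(-0.3540))/3.3091 = -1.4749.
x_1 = (-1.5652 + 2.0125·(-1.4749) + 3.1305·(-0.3540))/4.4721 = -1.2615.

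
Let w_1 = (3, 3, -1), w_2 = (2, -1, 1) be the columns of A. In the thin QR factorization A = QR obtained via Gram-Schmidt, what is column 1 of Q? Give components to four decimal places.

e_1 = (0.6882, 0.6882, -0.2294)

w_1 = (3, 3, -1); ‖w_1‖ = 4.3589, so e_1 = (0.6882, 0.6882, -0.2294).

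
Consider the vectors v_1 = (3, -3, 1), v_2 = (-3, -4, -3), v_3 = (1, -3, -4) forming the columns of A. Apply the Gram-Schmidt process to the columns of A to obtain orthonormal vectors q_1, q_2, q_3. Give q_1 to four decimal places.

q_1 = (0.6882, -0.6882, 0.2294)

q_1 = v_1/‖v_1‖ = (3, -3, 1)/4.3589 = (0.6882, -0.6882, 0.2294).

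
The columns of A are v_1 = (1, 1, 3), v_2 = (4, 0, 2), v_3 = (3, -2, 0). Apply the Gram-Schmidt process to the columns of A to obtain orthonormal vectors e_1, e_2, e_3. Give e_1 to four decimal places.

e_1 = (0.3015, 0.3015, 0.9045)

e_1 = v_1/‖v_1‖ = (1, 1, 3)/3.3166 = (0.3015, 0.3015, 0.9045).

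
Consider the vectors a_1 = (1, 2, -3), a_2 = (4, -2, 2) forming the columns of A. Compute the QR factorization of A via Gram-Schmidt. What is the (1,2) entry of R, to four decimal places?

r_{12} = -1.6036

q_1 = a_1/‖a_1‖ = (1, 2, -3)/3.7417 = (0.2673, 0.5345, -0.8018).
r_{12} = q_1·a_2 = -1.6036.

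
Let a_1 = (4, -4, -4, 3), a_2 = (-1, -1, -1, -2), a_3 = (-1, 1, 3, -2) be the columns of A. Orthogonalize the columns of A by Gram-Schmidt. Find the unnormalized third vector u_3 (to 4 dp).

a_1 = (4, -4, -4, 3); ‖a_1‖ = 7.5498, so e_1 = (0.5298, -0.5298, -0.5298, 0.3974).
e_1·a_2 = 0.5298·(-1) + (-0.5298)·(-1) + (-0.5298)·(-1) + 0.3974·(-2) = -0.2649.
u_2 = a_2 + 0.2649·e_1 = (-0.8596, -1.1404, -1.1404, -1.8947).
‖u_2‖ = 2.6325, so e_2 = (-0.3266, -0.4332, -0.4332, -0.7198).
e_1·a_3 = 0.5298·(-1) + (-0.5298)·1 + (-0.5298)·3 + 0.3974·(-2) = -3.4438; e_2·a_3 = (-0.3266)·(-1) + (-0.4332)·1 + (-0.4332)·3 + (-0.7198)·(-2) = 0.0333.
u_3 = a_3 + 3.4438·e_1 − 0.0333·e_2 = (0.8354, -0.8101, 1.1899, -0.6076).

u_3 = (0.8354, -0.8101, 1.1899, -0.6076)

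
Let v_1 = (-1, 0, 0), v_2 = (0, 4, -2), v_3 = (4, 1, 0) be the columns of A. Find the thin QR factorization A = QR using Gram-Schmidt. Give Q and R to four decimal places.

Q = [[-1.0000, 0.0000, 0.0000], [0.0000, 0.8944, 0.4472], [0.0000, -0.4472, 0.8944]], R = [[1.0000, 0.0000, -4.0000], [0.0000, 4.4721, 0.8944], [0.0000, 0.0000, 0.4472]]

v_1 = (-1, 0, 0); ‖v_1‖ = 1.0000, so q_1 = (-1.0000, 0.0000, 0.0000).
q_1·v_2 = (-1.0000)·0 + 0.0000·4 + 0.0000·(-2) = 0.0000.
u_2 = v_2 + 0.0000·q_1 = (0.0000, 4.0000, -2.0000).
‖u_2‖ = 4.4721, so q_2 = (0.0000, 0.8944, -0.4472).
q_1·v_3 = (-1.0000)·4 + 0.0000·1 + 0.0000·0 = -4.0000; q_2·v_3 = 0.0000·4 + 0.8944·1 + (-0.4472)·0 = 0.8944.
u_3 = v_3 + 4.0000·q_1 − 0.8944·q_2 = (0.0000, 0.2000, 0.4000).
‖u_3‖ = 0.4472, so q_3 = (0.0000, 0.4472, 0.8944).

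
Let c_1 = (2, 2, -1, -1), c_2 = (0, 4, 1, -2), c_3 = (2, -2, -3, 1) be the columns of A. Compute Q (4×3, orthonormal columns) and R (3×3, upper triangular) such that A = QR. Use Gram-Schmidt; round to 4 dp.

Q = [[0.6325, -0.5012, -0.5906], [0.6325, 0.6125, 0.1575], [-0.3162, 0.5290, -0.7875], [-0.3162, -0.3063, -0.0787]], R = [[3.1623, 2.8460, 0.6325], [0.0000, 3.5917, -4.1207], [0.0000, 0.0000, 0.7875]]

q_1 = c_1/‖c_1‖ = (2, 2, -1, -1)/3.1623 = (0.6325, 0.6325, -0.3162, -0.3162).
r_{12} = q_1·c_2 = 2.8460.
u_2 = c_2 − 2.8460·q_1 = (-1.8000, 2.2000, 1.9000, -1.1000).
‖u_2‖ = 3.5917, so q_2 = (-0.5012, 0.6125, 0.5290, -0.3063).
r_{13} = q_1·c_3 = 0.6325; r_{23} = q_2·c_3 = -4.1207.
u_3 = c_3 − 0.6325·q_1 + 4.1207·q_2 = (-0.4651, 0.1240, -0.6202, -0.0620).
‖u_3‖ = 0.7875, so q_3 = (-0.5906, 0.1575, -0.7875, -0.0787).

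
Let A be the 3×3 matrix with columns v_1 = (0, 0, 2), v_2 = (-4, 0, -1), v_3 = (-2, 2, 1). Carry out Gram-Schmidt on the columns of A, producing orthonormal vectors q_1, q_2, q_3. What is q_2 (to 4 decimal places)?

q_1 = v_1/‖v_1‖ = (0, 0, 2)/2.0000 = (0.0000, 0.0000, 1.0000).
r_{12} = q_1·v_2 = -1.0000.
u_2 = v_2 + 1.0000·q_1 = (-4.0000, 0.0000, 0.0000).
‖u_2‖ = 4.0000, so q_2 = (-1.0000, 0.0000, 0.0000).

q_2 = (-1.0000, 0.0000, 0.0000)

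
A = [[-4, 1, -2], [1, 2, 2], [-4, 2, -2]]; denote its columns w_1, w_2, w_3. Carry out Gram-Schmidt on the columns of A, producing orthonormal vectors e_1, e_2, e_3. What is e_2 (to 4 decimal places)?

w_1 = (-4, 1, -4); ‖w_1‖ = 5.7446, so e_1 = (-0.6963, 0.1741, -0.6963).
e_1·w_2 = (-0.6963)·1 + 0.1741·2 + (-0.6963)·2 = -1.7408.
u_2 = w_2 + 1.7408·e_1 = (-0.2121, 2.3030, 0.7879).
‖u_2‖ = 2.4433, so e_2 = (-0.0868, 0.9426, 0.3225).

e_2 = (-0.0868, 0.9426, 0.3225)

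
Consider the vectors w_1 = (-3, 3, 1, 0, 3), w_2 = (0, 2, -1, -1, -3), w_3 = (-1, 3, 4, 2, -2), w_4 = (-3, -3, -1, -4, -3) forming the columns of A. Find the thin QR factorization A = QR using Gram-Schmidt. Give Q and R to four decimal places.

Q = [[-0.5669, -0.1128, 0.0566, -0.6603], [0.5669, 0.6394, 0.1315, -0.4818], [0.1890, -0.2257, 0.7918, 0.2751], [0.0000, -0.2633, 0.4876, -0.4279], [0.5669, -0.6770, -0.3388, -0.2702]], R = [[5.2915, -0.7559, 1.8898, -1.8898], [0.0000, 3.7985, 1.9557, 1.7300], [0.0000, 0.0000, 5.1579, -2.2901], [0.0000, 0.0000, 0.0000, 5.6737]]

e_1 = w_1/‖w_1‖ = (-3, 3, 1, 0, 3)/5.2915 = (-0.5669, 0.5669, 0.1890, 0.0000, 0.5669).
r_{12} = e_1·w_2 = -0.7559.
u_2 = w_2 + 0.7559·e_1 = (-0.4286, 2.4286, -0.8571, -1.0000, -2.5714).
‖u_2‖ = 3.7985, so e_2 = (-0.1128, 0.6394, -0.2257, -0.2633, -0.6770).
r_{13} = e_1·w_3 = 1.8898; r_{23} = e_2·w_3 = 1.9557.
u_3 = w_3 − 1.8898·e_1 − 1.9557·e_2 = (0.2921, 0.6782, 4.0842, 2.5149, -1.7475).
‖u_3‖ = 5.1579, so e_3 = (0.0566, 0.1315, 0.7918, 0.4876, -0.3388).
r_{14} = e_1·w_4 = -1.8898; r_{24} = e_2·w_4 = 1.7300; r_{34} = e_3·w_4 = -2.2901.
u_4 = w_4 + 1.8898·e_1 − 1.7300·e_2 + 2.2901·e_3 = (-3.7466, -2.7335, 1.5608, -2.4280, -1.5333).
‖u_4‖ = 5.6737, so e_4 = (-0.6603, -0.4818, 0.2751, -0.4279, -0.2702).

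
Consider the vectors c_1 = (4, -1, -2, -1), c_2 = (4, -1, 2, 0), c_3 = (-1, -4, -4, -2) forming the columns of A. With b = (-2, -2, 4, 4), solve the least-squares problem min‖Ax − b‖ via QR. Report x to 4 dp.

c_1 = (4, -1, -2, -1); ‖c_1‖ = 4.6904, so q_1 = (0.8528, -0.2132, -0.4264, -0.2132).
q_1·c_2 = 0.8528·4 + (-0.2132)·(-1) + (-0.4264)·2 + (-0.2132)·0 = 2.7716.
u_2 = c_2 − 2.7716·q_1 = (1.6364, -0.4091, 3.1818, 0.5909).
‖u_2‖ = 3.6494, so q_2 = (0.4484, -0.1121, 0.8719, 0.1619).
q_1·c_3 = 0.8528·(-1) + (-0.2132)·(-4) + (-0.4264)·(-4) + (-0.2132)·(-2) = 2.1320; q_2·c_3 = 0.4484·(-1) + (-0.1121)·(-4) + 0.8719·(-4) + 0.1619·(-2) = -3.8113.
u_3 = c_3 − 2.1320·q_1 + 3.8113·q_2 = (-1.1092, -3.9727, 0.2321, -0.9283).
‖u_3‖ = 4.2342, so q_3 = (-0.2620, -0.9382, 0.0548, -0.2192).
Qᵀb = (-3.8376, 3.4626, 1.7427).
Back-substitute: x_3 = 1.7427/4.2342 = 0.4116.
x_2 = (3.4626 + 3.8113·0.4116)/3.6494 = 1.3786.
x_1 = (-3.8376 − 2.7716·1.3786 − 2.1320·0.4116)/4.6904 = -1.8199.

x = (-1.8199, 1.3786, 0.4116)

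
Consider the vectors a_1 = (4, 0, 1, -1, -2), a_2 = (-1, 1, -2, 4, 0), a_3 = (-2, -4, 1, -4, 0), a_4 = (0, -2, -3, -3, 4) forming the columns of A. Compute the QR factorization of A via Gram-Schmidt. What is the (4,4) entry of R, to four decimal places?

r_{44} = 5.2026

a_1 = (4, 0, 1, -1, -2); ‖a_1‖ = 4.6904, so e_1 = (0.8528, 0.0000, 0.2132, -0.2132, -0.4264).
e_1·a_2 = 0.8528·(-1) + 0.0000·1 + 0.2132·(-2) + (-0.2132)·4 + (-0.4264)·0 = -2.1320.
u_2 = a_2 + 2.1320·e_1 = (0.8182, 1.0000, -1.5455, 3.5455, -0.9091).
‖u_2‖ = 4.1779, so e_2 = (0.1958, 0.2394, -0.3699, 0.8486, -0.2176).
e_1·a_3 = 0.8528·(-2) + 0.0000·(-4) + 0.2132·1 + (-0.2132)·(-4) + (-0.4264)·0 = -0.6396; e_2·a_3 = 0.1958·(-2) + 0.2394·(-4) + (-0.3699)·1 + 0.8486·(-4) + (-0.2176)·0 = -5.1135.
u_3 = a_3 + 0.6396·e_1 + 5.1135·e_2 = (-0.4531, -2.7760, -0.7552, 0.2031, -1.3854).
‖u_3‖ = 3.2315, so e_3 = (-0.1402, -0.8591, -0.2337, 0.0629, -0.4287).
e_1·a_4 = 0.8528·0 + 0.0000·(-2) + 0.2132·(-3) + (-0.2132)·(-3) + (-0.4264)·4 = -1.7056; e_2·a_4 = 0.1958·0 + 0.2394·(-2) + (-0.3699)·(-3) + 0.8486·(-3) + (-0.2176)·4 = -2.7852; e_3·a_4 = (-0.1402)·0 + (-0.8591)·(-2) + (-0.2337)·(-3) + 0.0629·(-3) + (-0.4287)·4 = 0.5158.
u_4 = a_4 + 1.7056·e_1 + 2.7852·e_2 − 0.5158·e_3 = (2.0723, -0.8903, -3.5461, -1.0324, 2.8878).
r_{44} = ‖u_4‖ = 5.2026.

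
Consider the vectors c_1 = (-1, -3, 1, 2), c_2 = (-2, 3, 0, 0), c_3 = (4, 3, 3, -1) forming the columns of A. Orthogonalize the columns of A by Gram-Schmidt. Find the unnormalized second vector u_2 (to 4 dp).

c_1 = (-1, -3, 1, 2); ‖c_1‖ = 3.8730, so e_1 = (-0.2582, -0.7746, 0.2582, 0.5164).
e_1·c_2 = (-0.2582)·(-2) + (-0.7746)·3 + 0.2582·0 + 0.5164·0 = -1.8074.
u_2 = c_2 + 1.8074·e_1 = (-2.4667, 1.6000, 0.4667, 0.9333).

u_2 = (-2.4667, 1.6000, 0.4667, 0.9333)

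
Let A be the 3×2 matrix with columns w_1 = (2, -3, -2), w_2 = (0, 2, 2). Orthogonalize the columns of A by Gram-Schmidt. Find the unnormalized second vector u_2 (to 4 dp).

q_1 = w_1/‖w_1‖ = (2, -3, -2)/4.1231 = (0.4851, -0.7276, -0.4851).
r_{12} = q_1·w_2 = -2.4254.
u_2 = w_2 + 2.4254·q_1 = (1.1765, 0.2353, 0.8235).

u_2 = (1.1765, 0.2353, 0.8235)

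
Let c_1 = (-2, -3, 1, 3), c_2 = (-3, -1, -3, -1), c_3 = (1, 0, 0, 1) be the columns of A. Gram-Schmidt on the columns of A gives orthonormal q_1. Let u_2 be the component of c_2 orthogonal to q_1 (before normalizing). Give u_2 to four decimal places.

c_1 = (-2, -3, 1, 3); ‖c_1‖ = 4.7958, so q_1 = (-0.4170, -0.6255, 0.2085, 0.6255).
q_1·c_2 = (-0.4170)·(-3) + (-0.6255)·(-1) + 0.2085·(-3) + 0.6255·(-1) = 0.6255.
u_2 = c_2 − 0.6255·q_1 = (-2.7391, -0.6087, -3.1304, -1.3913).

u_2 = (-2.7391, -0.6087, -3.1304, -1.3913)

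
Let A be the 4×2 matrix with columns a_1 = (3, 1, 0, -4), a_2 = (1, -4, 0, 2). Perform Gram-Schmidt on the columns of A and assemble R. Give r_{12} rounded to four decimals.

r_{12} = -1.7650

q_1 = a_1/‖a_1‖ = (3, 1, 0, -4)/5.0990 = (0.5883, 0.1961, 0.0000, -0.7845).
r_{12} = q_1·a_2 = -1.7650.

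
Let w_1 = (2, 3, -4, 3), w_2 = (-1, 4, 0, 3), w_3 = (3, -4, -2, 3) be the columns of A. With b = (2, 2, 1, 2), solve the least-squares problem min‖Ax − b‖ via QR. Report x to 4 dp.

x = (-0.0220, 0.5567, 0.2055)

e_1 = w_1/‖w_1‖ = (2, 3, -4, 3)/6.1644 = (0.3244, 0.4867, -0.6489, 0.4867).
r_{12} = e_1·w_2 = 3.0822.
u_2 = w_2 − 3.0822·e_1 = (-2.0000, 2.5000, 2.0000, 1.5000).
‖u_2‖ = 4.0620, so e_2 = (-0.4924, 0.6155, 0.4924, 0.3693).
r_{13} = e_1·w_3 = 1.7844; r_{23} = e_2·w_3 = -3.8158.
u_3 = w_3 − 1.7844·e_1 + 3.8158·e_2 = (0.5423, -2.5199, 1.0367, 3.5407).
‖u_3‖ = 4.5006, so e_3 = (0.1205, -0.5599, 0.2303, 0.7867).
Qᵀb = (1.9467, 1.4771, 0.9249).
Back-substitute: x_3 = 0.9249/4.5006 = 0.2055.
x_2 = (1.4771 + 3.8158·0.2055)/4.0620 = 0.5567.
x_1 = (1.9467 − 3.0822·0.5567 − 1.7844·0.2055)/6.1644 = -0.0220.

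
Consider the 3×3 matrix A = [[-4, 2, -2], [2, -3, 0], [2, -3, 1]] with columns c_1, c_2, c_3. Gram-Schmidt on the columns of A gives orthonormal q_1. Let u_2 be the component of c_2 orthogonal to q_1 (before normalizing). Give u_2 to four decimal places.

c_1 = (-4, 2, 2); ‖c_1‖ = 4.8990, so q_1 = (-0.8165, 0.4082, 0.4082).
q_1·c_2 = (-0.8165)·2 + 0.4082·(-3) + 0.4082·(-3) = -4.0825.
u_2 = c_2 + 4.0825·q_1 = (-1.3333, -1.3333, -1.3333).

u_2 = (-1.3333, -1.3333, -1.3333)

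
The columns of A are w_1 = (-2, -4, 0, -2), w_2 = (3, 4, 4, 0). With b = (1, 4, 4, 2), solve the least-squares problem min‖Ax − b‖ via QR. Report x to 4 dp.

e_1 = w_1/‖w_1‖ = (-2, -4, 0, -2)/4.8990 = (-0.4082, -0.8165, 0.0000, -0.4082).
r_{12} = e_1·w_2 = -4.4907.
u_2 = w_2 + 4.4907·e_1 = (1.1667, 0.3333, 4.0000, -1.8333).
‖u_2‖ = 4.5644, so e_2 = (0.2556, 0.0730, 0.8764, -0.4017).
Qᵀb = (-4.4907, 3.2498).
Back-substitute: x_2 = 3.2498/4.5644 = 0.7120.
x_1 = (-4.4907 + 4.4907·0.7120)/4.8990 = -0.2640.

x = (-0.2640, 0.7120)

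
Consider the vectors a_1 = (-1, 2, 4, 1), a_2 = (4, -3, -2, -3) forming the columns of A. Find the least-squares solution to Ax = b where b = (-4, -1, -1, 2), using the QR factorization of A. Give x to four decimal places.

x = (-0.9038, -0.9468)

a_1 = (-1, 2, 4, 1); ‖a_1‖ = 4.6904, so e_1 = (-0.2132, 0.4264, 0.8528, 0.2132).
e_1·a_2 = (-0.2132)·4 + 0.4264·(-3) + 0.8528·(-2) + 0.2132·(-3) = -4.4772.
u_2 = a_2 + 4.4772·e_1 = (3.0455, -1.0909, 1.8182, -2.0455).
‖u_2‖ = 4.2373, so e_2 = (0.7187, -0.2575, 0.4291, -0.4827).
Qᵀb = (0.0000, -4.0120).
Back-substitute: x_2 = -4.0120/4.2373 = -0.9468.
x_1 = (0.0000 + 4.4772·(-0.9468))/4.6904 = -0.9038.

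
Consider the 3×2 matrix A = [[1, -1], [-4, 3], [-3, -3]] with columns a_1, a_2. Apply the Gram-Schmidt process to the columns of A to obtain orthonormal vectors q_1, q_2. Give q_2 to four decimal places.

q_2 = (-0.1973, 0.5561, -0.8073)

a_1 = (1, -4, -3); ‖a_1‖ = 5.0990, so q_1 = (0.1961, -0.7845, -0.5883).
q_1·a_2 = 0.1961·(-1) + (-0.7845)·3 + (-0.5883)·(-3) = -0.7845.
u_2 = a_2 + 0.7845·q_1 = (-0.8462, 2.3846, -3.4615).
‖u_2‖ = 4.2877, so q_2 = (-0.1973, 0.5561, -0.8073).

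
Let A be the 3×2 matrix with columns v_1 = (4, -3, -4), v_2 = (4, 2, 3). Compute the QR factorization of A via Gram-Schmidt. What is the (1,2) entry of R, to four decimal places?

v_1 = (4, -3, -4); ‖v_1‖ = 6.4031, so e_1 = (0.6247, -0.4685, -0.6247).
r_{12} = e_1·v_2 = -0.3123.

r_{12} = -0.3123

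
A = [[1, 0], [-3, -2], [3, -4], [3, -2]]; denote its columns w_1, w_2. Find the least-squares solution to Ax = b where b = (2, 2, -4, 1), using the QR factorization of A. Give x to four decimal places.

x = (-0.3636, 0.2348)

w_1 = (1, -3, 3, 3); ‖w_1‖ = 5.2915, so e_1 = (0.1890, -0.5669, 0.5669, 0.5669).
e_1·w_2 = 0.1890·0 + (-0.5669)·(-2) + 0.5669·(-4) + 0.5669·(-2) = -2.2678.
u_2 = w_2 + 2.2678·e_1 = (0.4286, -3.2857, -2.7143, -0.7143).
‖u_2‖ = 4.3425, so e_2 = (0.0987, -0.7566, -0.6251, -0.1645).
Qᵀb = (-2.4568, 1.0198).
Back-substitute: x_2 = 1.0198/4.3425 = 0.2348.
x_1 = (-2.4568 + 2.2678·0.2348)/5.2915 = -0.3636.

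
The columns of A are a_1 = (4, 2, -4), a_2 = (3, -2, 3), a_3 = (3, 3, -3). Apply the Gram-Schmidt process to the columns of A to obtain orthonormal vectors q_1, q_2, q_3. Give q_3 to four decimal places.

q_1 = a_1/‖a_1‖ = (4, 2, -4)/6.0000 = (0.6667, 0.3333, -0.6667).
r_{12} = q_1·a_2 = -0.6667.
u_2 = a_2 + 0.6667·q_1 = (3.4444, -1.7778, 2.5556).
‖u_2‖ = 4.6428, so q_2 = (0.7419, -0.3829, 0.5504).
r_{13} = q_1·a_3 = 5.0000; r_{23} = q_2·a_3 = -0.5744.
u_3 = a_3 − 5.0000·q_1 + 0.5744·q_2 = (0.0928, 1.1134, 0.6495).
‖u_3‖ = 1.2923, so q_3 = (0.0718, 0.8615, 0.5026).

q_3 = (0.0718, 0.8615, 0.5026)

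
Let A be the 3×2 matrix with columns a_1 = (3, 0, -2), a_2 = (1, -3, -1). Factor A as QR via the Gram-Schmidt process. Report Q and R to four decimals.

a_1 = (3, 0, -2); ‖a_1‖ = 3.6056, so q_1 = (0.8321, 0.0000, -0.5547).
q_1·a_2 = 0.8321·1 + 0.0000·(-3) + (-0.5547)·(-1) = 1.3868.
u_2 = a_2 − 1.3868·q_1 = (-0.1538, -3.0000, -0.2308).
‖u_2‖ = 3.0128, so q_2 = (-0.0511, -0.9958, -0.0766).

Q = [[0.8321, -0.0511], [0.0000, -0.9958], [-0.5547, -0.0766]], R = [[3.6056, 1.3868], [0.0000, 3.0128]]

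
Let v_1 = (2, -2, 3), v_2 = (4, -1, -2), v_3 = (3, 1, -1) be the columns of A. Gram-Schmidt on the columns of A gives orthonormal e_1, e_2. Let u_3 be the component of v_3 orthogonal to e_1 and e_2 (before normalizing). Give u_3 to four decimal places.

u_3 = (0.6364, 1.4545, 0.5455)

e_1 = v_1/‖v_1‖ = (2, -2, 3)/4.1231 = (0.4851, -0.4851, 0.7276).
r_{12} = e_1·v_2 = 0.9701.
u_2 = v_2 − 0.9701·e_1 = (3.5294, -0.5294, -2.7059).
‖u_2‖ = 4.4787, so e_2 = (0.7880, -0.1182, -0.6042).
r_{13} = e_1·v_3 = 0.2425; r_{23} = e_2·v_3 = 2.8501.
u_3 = v_3 − 0.2425·e_1 − 2.8501·e_2 = (0.6364, 1.4545, 0.5455).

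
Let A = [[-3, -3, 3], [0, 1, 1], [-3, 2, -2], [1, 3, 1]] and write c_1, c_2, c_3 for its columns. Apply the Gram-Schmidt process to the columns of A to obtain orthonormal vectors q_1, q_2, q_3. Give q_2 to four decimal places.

c_1 = (-3, 0, -3, 1); ‖c_1‖ = 4.3589, so q_1 = (-0.6882, 0.0000, -0.6882, 0.2294).
q_1·c_2 = (-0.6882)·(-3) + 0.0000·1 + (-0.6882)·2 + 0.2294·3 = 1.3765.
u_2 = c_2 − 1.3765·q_1 = (-2.0526, 1.0000, 2.9474, 2.6842).
‖u_2‖ = 4.5940, so q_2 = (-0.4468, 0.2177, 0.6416, 0.5843).

q_2 = (-0.4468, 0.2177, 0.6416, 0.5843)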